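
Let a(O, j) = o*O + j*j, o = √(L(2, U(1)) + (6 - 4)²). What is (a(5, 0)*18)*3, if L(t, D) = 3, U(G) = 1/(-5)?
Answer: 270*√7 ≈ 714.35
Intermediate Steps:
U(G) = -⅕
o = √7 (o = √(3 + (6 - 4)²) = √(3 + 2²) = √(3 + 4) = √7 ≈ 2.6458)
a(O, j) = j² + O*√7 (a(O, j) = √7*O + j*j = O*√7 + j² = j² + O*√7)
(a(5, 0)*18)*3 = ((0² + 5*√7)*18)*3 = ((0 + 5*√7)*18)*3 = ((5*√7)*18)*3 = (90*√7)*3 = 270*√7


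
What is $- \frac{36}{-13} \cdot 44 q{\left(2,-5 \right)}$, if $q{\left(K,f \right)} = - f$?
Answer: $\frac{7920}{13} \approx 609.23$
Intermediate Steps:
$- \frac{36}{-13} \cdot 44 q{\left(2,-5 \right)} = - \frac{36}{-13} \cdot 44 \left(\left(-1\right) \left(-5\right)\right) = \left(-36\right) \left(- \frac{1}{13}\right) 44 \cdot 5 = \frac{36}{13} \cdot 44 \cdot 5 = \frac{1584}{13} \cdot 5 = \frac{7920}{13}$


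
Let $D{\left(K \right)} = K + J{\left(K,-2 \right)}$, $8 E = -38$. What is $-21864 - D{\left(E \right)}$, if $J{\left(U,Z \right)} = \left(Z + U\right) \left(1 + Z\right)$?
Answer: $-21866$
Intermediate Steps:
$E = - \frac{19}{4}$ ($E = \frac{1}{8} \left(-38\right) = - \frac{19}{4} \approx -4.75$)
$J{\left(U,Z \right)} = \left(1 + Z\right) \left(U + Z\right)$ ($J{\left(U,Z \right)} = \left(U + Z\right) \left(1 + Z\right) = \left(1 + Z\right) \left(U + Z\right)$)
$D{\left(K \right)} = 2$ ($D{\left(K \right)} = K + \left(K - 2 + \left(-2\right)^{2} + K \left(-2\right)\right) = K + \left(K - 2 + 4 - 2 K\right) = K - \left(-2 + K\right) = 2$)
$-21864 - D{\left(E \right)} = -21864 - 2 = -21866$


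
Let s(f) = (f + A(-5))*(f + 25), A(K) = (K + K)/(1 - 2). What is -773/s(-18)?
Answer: 773/56 ≈ 13.804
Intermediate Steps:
A(K) = -2*K (A(K) = (2*K)/(-1) = (2*K)*(-1) = -2*K)
s(f) = (10 + f)*(25 + f) (s(f) = (f - 2*(-5))*(f + 25) = (f + 10)*(25 + f) = (10 + f)*(25 + f))
-773/s(-18) = -773/(250 + (-18)² + 35*(-18)) = -773/(250 + 324 - 630) = -773/(-56) = -773*(-1/56) = 773/56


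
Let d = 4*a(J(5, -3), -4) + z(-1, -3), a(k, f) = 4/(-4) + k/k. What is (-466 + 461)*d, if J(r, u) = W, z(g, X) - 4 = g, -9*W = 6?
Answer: -15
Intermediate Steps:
W = -⅔ (W = -⅑*6 = -⅔ ≈ -0.66667)
z(g, X) = 4 + g
J(r, u) = -⅔
a(k, f) = 0 (a(k, f) = 4*(-¼) + 1 = -1 + 1 = 0)
d = 3 (d = 4*0 + (4 - 1) = 0 + 3 = 3)
(-466 + 461)*d = (-466 + 461)*3 = -5*3 = -15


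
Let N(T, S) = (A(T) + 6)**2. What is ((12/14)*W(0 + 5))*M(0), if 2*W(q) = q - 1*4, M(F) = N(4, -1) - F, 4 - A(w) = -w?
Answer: 84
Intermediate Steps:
A(w) = 4 + w (A(w) = 4 - (-1)*w = 4 + w)
N(T, S) = (10 + T)**2 (N(T, S) = ((4 + T) + 6)**2 = (10 + T)**2)
M(F) = 196 - F (M(F) = (10 + 4)**2 - F = 14**2 - F = 196 - F)
W(q) = -2 + q/2 (W(q) = (q - 1*4)/2 = (q - 4)/2 = (-4 + q)/2 = -2 + q/2)
((12/14)*W(0 + 5))*M(0) = ((12/14)*(-2 + (0 + 5)/2))*(196 - 1*0) = ((12*(1/14))*(-2 + (1/2)*5))*(196 + 0) = (6*(-2 + 5/2)/7)*196 = ((6/7)*(1/2))*196 = (3/7)*196 = 84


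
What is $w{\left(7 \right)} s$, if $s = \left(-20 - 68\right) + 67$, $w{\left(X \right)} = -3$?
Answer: $63$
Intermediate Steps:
$s = -21$ ($s = -88 + 67 = -21$)
$w{\left(7 \right)} s = \left(-3\right) \left(-21\right) = 63$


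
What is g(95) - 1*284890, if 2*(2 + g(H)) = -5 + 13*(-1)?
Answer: -284901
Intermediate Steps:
g(H) = -11 (g(H) = -2 + (-5 + 13*(-1))/2 = -2 + (-5 - 13)/2 = -2 + (½)*(-18) = -2 - 9 = -11)
g(95) - 1*284890 = -11 - 1*284890 = -11 - 284890 = -284901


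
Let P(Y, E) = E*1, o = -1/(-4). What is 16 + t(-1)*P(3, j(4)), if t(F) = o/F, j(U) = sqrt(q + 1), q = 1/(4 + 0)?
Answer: 16 - sqrt(5)/8 ≈ 15.720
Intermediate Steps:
o = 1/4 (o = -1*(-1/4) = 1/4 ≈ 0.25000)
q = 1/4 ≈ 0.25000
j(U) = sqrt(5)/2 (j(U) = sqrt(1/4 + 1) = sqrt(5/4) = sqrt(5)/2)
P(Y, E) = E
t(F) = 1/(4*F)
16 + t(-1)*P(3, j(4)) = 16 + ((1/4)/(-1))*(sqrt(5)/2) = 16 + ((1/4)*(-1))*(sqrt(5)/2) = 16 - sqrt(5)/8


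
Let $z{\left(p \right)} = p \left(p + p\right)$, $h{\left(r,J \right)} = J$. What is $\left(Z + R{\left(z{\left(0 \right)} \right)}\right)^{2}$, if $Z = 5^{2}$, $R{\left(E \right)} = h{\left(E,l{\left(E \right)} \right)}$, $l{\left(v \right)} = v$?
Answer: $625$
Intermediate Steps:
$z{\left(p \right)} = 2 p^{2}$ ($z{\left(p \right)} = p 2 p = 2 p^{2}$)
$R{\left(E \right)} = E$
$Z = 25$
$\left(Z + R{\left(z{\left(0 \right)} \right)}\right)^{2} = \left(25 + 2 \cdot 0^{2}\right)^{2} = \left(25 + 2 \cdot 0\right)^{2} = \left(25 + 0\right)^{2} = 25^{2} = 625$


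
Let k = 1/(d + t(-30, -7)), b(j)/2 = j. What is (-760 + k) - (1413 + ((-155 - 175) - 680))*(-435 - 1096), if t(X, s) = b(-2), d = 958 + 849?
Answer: 1111068100/1803 ≈ 6.1623e+5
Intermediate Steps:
b(j) = 2*j
d = 1807
t(X, s) = -4 (t(X, s) = 2*(-2) = -4)
k = 1/1803 (k = 1/(1807 - 4) = 1/1803 ≈ 0.00055463)
(-760 + k) - (1413 + ((-155 - 175) - 680))*(-435 - 1096) = (-760 + 1/1803) - (1413 + ((-155 - 175) - 680))*(-435 - 1096) = -1370279/1803 - (1413 + (-330 - 680))*(-1531) = -1370279/1803 - (1413 - 1010)*(-1531) = -1370279/1803 - 403*(-1531) = -1370279/1803 - 1*(-616993) = -1370279/1803 + 616993 = 1111068100/1803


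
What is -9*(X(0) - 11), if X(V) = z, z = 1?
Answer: 90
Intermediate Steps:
X(V) = 1
-9*(X(0) - 11) = -9*(1 - 11) = -9*(-10) = 90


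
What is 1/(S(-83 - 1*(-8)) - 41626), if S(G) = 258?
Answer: -1/41368 ≈ -2.4173e-5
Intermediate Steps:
1/(S(-83 - 1*(-8)) - 41626) = 1/(258 - 41626) = 1/(-41368) = -1/41368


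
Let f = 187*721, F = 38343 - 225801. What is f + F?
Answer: -52631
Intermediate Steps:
F = -187458
f = 134827
f + F = 134827 - 187458 = -52631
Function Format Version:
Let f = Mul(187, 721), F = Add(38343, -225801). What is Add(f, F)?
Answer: -52631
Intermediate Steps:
F = -187458
f = 134827
Add(f, F) = Add(134827, -187458) = -52631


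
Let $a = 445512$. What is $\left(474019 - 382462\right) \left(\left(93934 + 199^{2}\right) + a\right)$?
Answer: $53015806179$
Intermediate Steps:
$\left(474019 - 382462\right) \left(\left(93934 + 199^{2}\right) + a\right) = \left(474019 - 382462\right) \left(\left(93934 + 199^{2}\right) + 445512\right) = 91557 \left(\left(93934 + 39601\right) + 445512\right) = 91557 \left(133535 + 445512\right) = 91557 \cdot 579047 = 53015806179$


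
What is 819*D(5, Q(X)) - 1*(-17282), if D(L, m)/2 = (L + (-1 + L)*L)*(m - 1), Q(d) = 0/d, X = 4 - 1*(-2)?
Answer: -23668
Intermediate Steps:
X = 6 (X = 4 + 2 = 6)
Q(d) = 0
D(L, m) = 2*(-1 + m)*(L + L*(-1 + L)) (D(L, m) = 2*((L + (-1 + L)*L)*(m - 1)) = 2*((L + L*(-1 + L))*(-1 + m)) = 2*((-1 + m)*(L + L*(-1 + L))) = 2*(-1 + m)*(L + L*(-1 + L)))
819*D(5, Q(X)) - 1*(-17282) = 819*(2*5²*(-1 + 0)) - 1*(-17282) = 819*(2*25*(-1)) + 17282 = 819*(-50) + 17282 = -40950 + 17282 = -23668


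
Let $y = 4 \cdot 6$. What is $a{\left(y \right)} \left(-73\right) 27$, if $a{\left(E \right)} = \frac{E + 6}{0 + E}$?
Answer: $- \frac{9855}{4} \approx -2463.8$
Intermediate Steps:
$y = 24$
$a{\left(E \right)} = \frac{6 + E}{E}$
$a{\left(y \right)} \left(-73\right) 27 = \frac{6 + 24}{24} \left(-73\right) 27 = \frac{1}{24} \cdot 30 \left(-73\right) 27 = \frac{5}{4} \left(-73\right) 27 = \left(- \frac{365}{4}\right) 27 = - \frac{9855}{4}$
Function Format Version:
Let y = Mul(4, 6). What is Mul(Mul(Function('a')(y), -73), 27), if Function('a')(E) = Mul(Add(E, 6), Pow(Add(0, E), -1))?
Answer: Rational(-9855, 4) ≈ -2463.8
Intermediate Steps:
y = 24
Function('a')(E) = Mul(Pow(E, -1), Add(6, E)) (Function('a')(E) = Mul(Add(6, E), Pow(E, -1)) = Mul(Pow(E, -1), Add(6, E)))
Mul(Mul(Function('a')(y), -73), 27) = Mul(Mul(Mul(Pow(24, -1), Add(6, 24)), -73), 27) = Mul(Mul(Mul(Rational(1, 24), 30), -73), 27) = Mul(Mul(Rational(5, 4), -73), 27) = Mul(Rational(-365, 4), 27) = Rational(-9855, 4)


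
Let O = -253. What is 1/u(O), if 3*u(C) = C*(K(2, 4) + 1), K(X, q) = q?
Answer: -3/1265 ≈ -0.0023715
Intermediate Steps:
u(C) = 5*C/3 (u(C) = (C*(4 + 1))/3 = (C*5)/3 = (5*C)/3 = 5*C/3)
1/u(O) = 1/((5/3)*(-253)) = 1/(-1265/3) = -3/1265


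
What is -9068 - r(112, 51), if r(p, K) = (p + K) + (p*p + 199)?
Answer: -21974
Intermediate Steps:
r(p, K) = 199 + K + p + p² (r(p, K) = (K + p) + (p² + 199) = (K + p) + (199 + p²) = 199 + K + p + p²)
-9068 - r(112, 51) = -9068 - (199 + 51 + 112 + 112²) = -9068 - (199 + 51 + 112 + 12544) = -9068 - 1*12906 = -9068 - 12906 = -21974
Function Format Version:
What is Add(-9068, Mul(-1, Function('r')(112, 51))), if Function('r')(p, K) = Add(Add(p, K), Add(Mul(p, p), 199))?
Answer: -21974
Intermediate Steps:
Function('r')(p, K) = Add(199, K, p, Pow(p, 2)) (Function('r')(p, K) = Add(Add(K, p), Add(Pow(p, 2), 199)) = Add(Add(K, p), Add(199, Pow(p, 2))) = Add(199, K, p, Pow(p, 2)))
Add(-9068, Mul(-1, Function('r')(112, 51))) = Add(-9068, Mul(-1, Add(199, 51, 112, Pow(112, 2)))) = Add(-9068, Mul(-1, Add(199, 51, 112, 12544))) = Add(-9068, Mul(-1, 12906)) = Add(-9068, -12906) = -21974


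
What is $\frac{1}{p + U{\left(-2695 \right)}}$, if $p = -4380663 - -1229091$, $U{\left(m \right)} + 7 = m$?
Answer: $- \frac{1}{3154274} \approx -3.1703 \cdot 10^{-7}$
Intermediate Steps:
$U{\left(m \right)} = -7 + m$
$p = -3151572$ ($p = -4380663 + 1229091 = -3151572$)
$\frac{1}{p + U{\left(-2695 \right)}} = \frac{1}{-3151572 - 2702} = \frac{1}{-3154274} = - \frac{1}{3154274}$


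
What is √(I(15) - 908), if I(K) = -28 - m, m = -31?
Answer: I*√905 ≈ 30.083*I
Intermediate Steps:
I(K) = 3 (I(K) = -28 - 1*(-31) = -28 + 31 = 3)
√(I(15) - 908) = √(3 - 908) = √(-905) = I*√905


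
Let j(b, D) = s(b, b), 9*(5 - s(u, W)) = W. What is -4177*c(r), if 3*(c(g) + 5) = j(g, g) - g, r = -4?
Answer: 208850/27 ≈ 7735.2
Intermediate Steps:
s(u, W) = 5 - W/9
j(b, D) = 5 - b/9
c(g) = -10/3 - 10*g/27 (c(g) = -5 + ((5 - g/9) - g)/3 = -5 + (5 - 10*g/9)/3 = -5 + (5/3 - 10*g/27) = -10/3 - 10*g/27)
-4177*c(r) = -4177*(-10/3 - 10/27*(-4)) = -4177*(-10/3 + 40/27) = -4177*(-50/27) = 208850/27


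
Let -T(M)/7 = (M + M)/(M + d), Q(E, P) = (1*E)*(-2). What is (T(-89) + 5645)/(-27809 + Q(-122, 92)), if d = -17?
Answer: -298562/1460945 ≈ -0.20436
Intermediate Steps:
Q(E, P) = -2*E (Q(E, P) = E*(-2) = -2*E)
T(M) = -14*M/(-17 + M) (T(M) = -7*(M + M)/(M - 17) = -7*2*M/(-17 + M) = -14*M/(-17 + M))
(T(-89) + 5645)/(-27809 + Q(-122, 92)) = (-14*(-89)/(-17 - 89) + 5645)/(-27809 - 2*(-122)) = (-14*(-89)/(-106) + 5645)/(-27809 + 244) = (-14*(-89)*(-1/106) + 5645)/(-27565) = (-623/53 + 5645)*(-1/27565) = (298562/53)*(-1/27565) = -298562/1460945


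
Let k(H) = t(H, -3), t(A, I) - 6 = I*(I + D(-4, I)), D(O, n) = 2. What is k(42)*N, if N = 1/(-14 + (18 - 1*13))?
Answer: -1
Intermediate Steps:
N = -⅑ (N = 1/(-14 + (18 - 13)) = 1/(-14 + 5) = 1/(-9) = -⅑ ≈ -0.11111)
t(A, I) = 6 + I*(2 + I) (t(A, I) = 6 + I*(I + 2) = 6 + I*(2 + I))
k(H) = 9 (k(H) = 6 + (-3)² + 2*(-3) = 6 + 9 - 6 = 9)
k(42)*N = 9*(-⅑) = -1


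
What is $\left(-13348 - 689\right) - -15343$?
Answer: $1306$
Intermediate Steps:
$\left(-13348 - 689\right) - -15343 = -14037 + 15343 = 1306$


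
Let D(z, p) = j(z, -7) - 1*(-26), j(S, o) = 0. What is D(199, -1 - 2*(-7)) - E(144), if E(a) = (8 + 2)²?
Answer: -74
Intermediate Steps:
E(a) = 100 (E(a) = 10² = 100)
D(z, p) = 26 (D(z, p) = 0 - 1*(-26) = 0 + 26 = 26)
D(199, -1 - 2*(-7)) - E(144) = 26 - 1*100 = 26 - 100 = -74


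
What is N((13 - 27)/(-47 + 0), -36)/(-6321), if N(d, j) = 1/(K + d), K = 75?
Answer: -47/22370019 ≈ -2.1010e-6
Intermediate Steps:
N(d, j) = 1/(75 + d)
N((13 - 27)/(-47 + 0), -36)/(-6321) = 1/((75 + (13 - 27)/(-47 + 0))*(-6321)) = -1/6321/(75 - 14/(-47)) = -1/6321/(75 - 14*(-1/47)) = -1/6321/(75 + 14/47) = -1/6321/(3539/47) = (47/3539)*(-1/6321) = -47/22370019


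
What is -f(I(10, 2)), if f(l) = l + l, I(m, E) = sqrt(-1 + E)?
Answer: -2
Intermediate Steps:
f(l) = 2*l
-f(I(10, 2)) = -2*sqrt(-1 + 2) = -2*sqrt(1) = -2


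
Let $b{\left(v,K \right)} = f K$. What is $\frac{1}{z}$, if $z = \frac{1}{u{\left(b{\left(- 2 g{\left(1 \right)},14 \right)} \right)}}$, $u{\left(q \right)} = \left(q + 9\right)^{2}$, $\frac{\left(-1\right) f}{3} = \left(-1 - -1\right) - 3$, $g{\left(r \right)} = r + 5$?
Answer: $18225$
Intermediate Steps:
$g{\left(r \right)} = 5 + r$
$f = 9$ ($f = - 3 \left(\left(-1 - -1\right) - 3\right) = - 3 \left(\left(-1 + 1\right) - 3\right) = - 3 \left(0 - 3\right) = \left(-3\right) \left(-3\right) = 9$)
$b{\left(v,K \right)} = 9 K$
$u{\left(q \right)} = \left(9 + q\right)^{2}$
$z = \frac{1}{18225}$ ($z = \frac{1}{\left(9 + 9 \cdot 14\right)^{2}} = \frac{1}{\left(9 + 126\right)^{2}} = \frac{1}{135^{2}} = \frac{1}{18225} \approx 5.487 \cdot 10^{-5}$)
$\frac{1}{z} = \frac{1}{\frac{1}{18225}} = 18225$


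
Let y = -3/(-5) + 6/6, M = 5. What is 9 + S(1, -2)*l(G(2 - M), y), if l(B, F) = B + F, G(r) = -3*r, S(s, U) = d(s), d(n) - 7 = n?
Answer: 469/5 ≈ 93.800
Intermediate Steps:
d(n) = 7 + n
S(s, U) = 7 + s
y = 8/5 (y = -3*(-⅕) + 6*(⅙) = ⅗ + 1 = 8/5 ≈ 1.6000)
9 + S(1, -2)*l(G(2 - M), y) = 9 + (7 + 1)*(-3*(2 - 1*5) + 8/5) = 9 + 8*(-3*(2 - 5) + 8/5) = 9 + 8*(-3*(-3) + 8/5) = 9 + 8*(9 + 8/5) = 9 + 8*(53/5) = 9 + 424/5 = 469/5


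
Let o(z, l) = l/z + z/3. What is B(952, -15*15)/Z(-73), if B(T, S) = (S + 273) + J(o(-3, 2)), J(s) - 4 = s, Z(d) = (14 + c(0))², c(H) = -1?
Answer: 151/507 ≈ 0.29783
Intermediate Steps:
o(z, l) = z/3 + l/z (o(z, l) = l/z + z*(⅓) = l/z + z/3 = z/3 + l/z)
Z(d) = 169 (Z(d) = (14 - 1)² = 13² = 169)
J(s) = 4 + s
B(T, S) = 826/3 + S (B(T, S) = (S + 273) + (4 + ((⅓)*(-3) + 2/(-3))) = (273 + S) + (4 + (-1 + 2*(-⅓))) = (273 + S) + (4 + (-1 - ⅔)) = (273 + S) + (4 - 5/3) = (273 + S) + 7/3 = 826/3 + S)
B(952, -15*15)/Z(-73) = (826/3 - 15*15)/169 = (826/3 - 225)*(1/169) = (151/3)*(1/169) = 151/507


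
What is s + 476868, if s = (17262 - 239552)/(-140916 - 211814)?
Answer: 16820587193/35273 ≈ 4.7687e+5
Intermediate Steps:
s = 22229/35273 (s = -222290/(-352730) = -222290*(-1/352730) = 22229/35273 ≈ 0.63020)
s + 476868 = 22229/35273 + 476868 = 16820587193/35273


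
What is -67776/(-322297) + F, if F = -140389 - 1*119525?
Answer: -83769434682/322297 ≈ -2.5991e+5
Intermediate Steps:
F = -259914 (F = -140389 - 119525 = -259914)
-67776/(-322297) + F = -67776/(-322297) - 259914 = -67776*(-1/322297) - 259914 = 67776/322297 - 259914 = -83769434682/322297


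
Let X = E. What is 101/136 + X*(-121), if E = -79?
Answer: 1300125/136 ≈ 9559.8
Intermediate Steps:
X = -79
101/136 + X*(-121) = 101/136 - 79*(-121) = 101*(1/136) + 9559 = 101/136 + 9559 = 1300125/136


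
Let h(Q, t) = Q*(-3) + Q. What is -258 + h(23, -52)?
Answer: -304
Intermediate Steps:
h(Q, t) = -2*Q (h(Q, t) = -3*Q + Q = -2*Q)
-258 + h(23, -52) = -258 - 2*23 = -258 - 46 = -304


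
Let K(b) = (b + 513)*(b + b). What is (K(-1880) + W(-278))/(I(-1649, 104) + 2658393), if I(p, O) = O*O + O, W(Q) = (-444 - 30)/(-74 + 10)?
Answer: 164477677/85418016 ≈ 1.9256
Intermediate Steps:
K(b) = 2*b*(513 + b) (K(b) = (513 + b)*(2*b) = 2*b*(513 + b))
W(Q) = 237/32 (W(Q) = -474/(-64) = -474*(-1/64) = 237/32)
I(p, O) = O + O**2 (I(p, O) = O**2 + O = O + O**2)
(K(-1880) + W(-278))/(I(-1649, 104) + 2658393) = (2*(-1880)*(513 - 1880) + 237/32)/(104*(1 + 104) + 2658393) = (2*(-1880)*(-1367) + 237/32)/(104*105 + 2658393) = (5139920 + 237/32)/(10920 + 2658393) = (164477677/32)/2669313 = (164477677/32)*(1/2669313) = 164477677/85418016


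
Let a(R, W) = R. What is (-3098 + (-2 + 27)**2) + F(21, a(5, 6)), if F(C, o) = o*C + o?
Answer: -2363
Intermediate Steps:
F(C, o) = o + C*o (F(C, o) = C*o + o = o + C*o)
(-3098 + (-2 + 27)**2) + F(21, a(5, 6)) = (-3098 + (-2 + 27)**2) + 5*(1 + 21) = (-3098 + 25**2) + 5*22 = (-3098 + 625) + 110 = -2473 + 110 = -2363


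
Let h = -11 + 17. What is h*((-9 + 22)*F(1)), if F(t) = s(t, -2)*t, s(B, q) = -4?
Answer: -312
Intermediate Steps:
h = 6
F(t) = -4*t
h*((-9 + 22)*F(1)) = 6*((-9 + 22)*(-4*1)) = 6*(13*(-4)) = 6*(-52) = -312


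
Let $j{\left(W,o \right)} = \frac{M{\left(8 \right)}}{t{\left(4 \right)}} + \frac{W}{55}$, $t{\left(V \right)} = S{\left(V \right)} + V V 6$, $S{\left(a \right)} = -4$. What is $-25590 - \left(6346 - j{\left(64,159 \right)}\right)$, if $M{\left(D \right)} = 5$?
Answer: $- \frac{161589997}{5060} \approx -31935.0$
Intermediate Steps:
$t{\left(V \right)} = -4 + 6 V^{2}$ ($t{\left(V \right)} = -4 + V V 6 = -4 + V 6 V = -4 + 6 V^{2}$)
$j{\left(W,o \right)} = \frac{5}{92} + \frac{W}{55}$ ($j{\left(W,o \right)} = \frac{5}{-4 + 6 \cdot 4^{2}} + \frac{W}{55} = \frac{5}{-4 + 6 \cdot 16} + W \frac{1}{55} = \frac{5}{-4 + 96} + \frac{W}{55} = \frac{5}{92} + \frac{W}{55}$)
$-25590 - \left(6346 - j{\left(64,159 \right)}\right) = -25590 - \left(6346 - \left(\frac{5}{92} + \frac{1}{55} \cdot 64\right)\right) = -25590 - \left(6346 - \left(\frac{5}{92} + \frac{64}{55}\right)\right) = -25590 - \left(6346 - \frac{6163}{5060}\right) = -25590 - \frac{32104597}{5060} = - \frac{161589997}{5060}$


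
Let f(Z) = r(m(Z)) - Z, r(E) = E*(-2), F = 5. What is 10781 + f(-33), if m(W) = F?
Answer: 10804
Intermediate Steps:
m(W) = 5
r(E) = -2*E
f(Z) = -10 - Z (f(Z) = -2*5 - Z = -10 - Z)
10781 + f(-33) = 10781 + (-10 - 1*(-33)) = 10781 + (-10 + 33) = 10781 + 23 = 10804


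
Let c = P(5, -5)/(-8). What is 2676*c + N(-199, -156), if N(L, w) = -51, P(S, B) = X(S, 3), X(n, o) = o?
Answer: -2109/2 ≈ -1054.5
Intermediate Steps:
P(S, B) = 3
c = -3/8 (c = 3/(-8) = 3*(-⅛) = -3/8 ≈ -0.37500)
2676*c + N(-199, -156) = 2676*(-3/8) - 51 = -2007/2 - 51 = -2109/2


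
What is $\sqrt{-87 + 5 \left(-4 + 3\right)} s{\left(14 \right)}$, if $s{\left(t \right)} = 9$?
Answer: $18 i \sqrt{23} \approx 86.325 i$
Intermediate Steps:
$\sqrt{-87 + 5 \left(-4 + 3\right)} s{\left(14 \right)} = \sqrt{-87 + 5 \left(-4 + 3\right)} 9 = \sqrt{-87 + 5 \left(-1\right)} 9 = \sqrt{-87 - 5} \cdot 9 = \sqrt{-92} \cdot 9 = 2 i \sqrt{23} \cdot 9 = 18 i \sqrt{23}$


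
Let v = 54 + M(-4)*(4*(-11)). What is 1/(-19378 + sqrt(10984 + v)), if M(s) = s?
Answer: -9689/187747835 - 3*sqrt(1246)/375495670 ≈ -5.1888e-5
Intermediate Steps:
v = 230 (v = 54 - 16*(-11) = 54 - 4*(-44) = 54 + 176 = 230)
1/(-19378 + sqrt(10984 + v)) = 1/(-19378 + sqrt(10984 + 230)) = 1/(-19378 + sqrt(11214)) = 1/(-19378 + 3*sqrt(1246))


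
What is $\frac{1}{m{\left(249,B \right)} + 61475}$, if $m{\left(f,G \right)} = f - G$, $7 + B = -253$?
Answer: $\frac{1}{61984} \approx 1.6133 \cdot 10^{-5}$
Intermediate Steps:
$B = -260$ ($B = -7 - 253 = -260$)
$\frac{1}{m{\left(249,B \right)} + 61475} = \frac{1}{\left(249 - -260\right) + 61475} = \frac{1}{\left(249 + 260\right) + 61475} = \frac{1}{509 + 61475} = \frac{1}{61984}$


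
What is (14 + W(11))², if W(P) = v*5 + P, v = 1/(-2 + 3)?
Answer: 900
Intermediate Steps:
v = 1 (v = 1/1 = 1)
W(P) = 5 + P (W(P) = 1*5 + P = 5 + P)
(14 + W(11))² = (14 + (5 + 11))² = (14 + 16)² = 30² = 900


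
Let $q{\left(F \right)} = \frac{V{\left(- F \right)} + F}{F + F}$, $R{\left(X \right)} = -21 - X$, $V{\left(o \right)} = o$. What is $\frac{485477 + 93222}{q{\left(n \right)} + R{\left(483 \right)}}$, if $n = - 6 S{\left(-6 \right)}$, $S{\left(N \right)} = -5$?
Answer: $- \frac{578699}{504} \approx -1148.2$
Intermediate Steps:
$n = 30$ ($n = \left(-6\right) \left(-5\right) = 30$)
$q{\left(F \right)} = 0$ ($q{\left(F \right)} = \frac{- F + F}{F + F} = \frac{0}{2 F} = 0 \frac{1}{2 F} = 0$)
$\frac{485477 + 93222}{q{\left(n \right)} + R{\left(483 \right)}} = \frac{485477 + 93222}{0 - 504} = \frac{578699}{0 - 504} = \frac{578699}{-504} = 578699 \left(- \frac{1}{504}\right) = - \frac{578699}{504}$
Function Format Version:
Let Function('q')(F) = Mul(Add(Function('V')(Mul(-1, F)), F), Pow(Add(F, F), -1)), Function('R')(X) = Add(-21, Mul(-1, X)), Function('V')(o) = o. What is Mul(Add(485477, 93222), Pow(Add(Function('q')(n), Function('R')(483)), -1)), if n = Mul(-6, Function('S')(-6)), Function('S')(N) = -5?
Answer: Rational(-578699, 504) ≈ -1148.2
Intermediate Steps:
n = 30 (n = Mul(-6, -5) = 30)
Function('q')(F) = 0 (Function('q')(F) = Mul(Add(Mul(-1, F), F), Pow(Add(F, F), -1)) = Mul(0, Pow(Mul(2, F), -1)) = Mul(0, Mul(Rational(1, 2), Pow(F, -1))) = 0)
Mul(Add(485477, 93222), Pow(Add(Function('q')(n), Function('R')(483)), -1)) = Mul(Add(485477, 93222), Pow(Add(0, Add(-21, Mul(-1, 483))), -1)) = Mul(578699, Pow(Add(0, Add(-21, -483)), -1)) = Mul(578699, Pow(Add(0, -504), -1)) = Mul(578699, Pow(-504, -1)) = Mul(578699, Rational(-1, 504)) = Rational(-578699, 504)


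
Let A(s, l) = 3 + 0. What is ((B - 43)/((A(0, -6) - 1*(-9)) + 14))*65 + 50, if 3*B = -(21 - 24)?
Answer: -55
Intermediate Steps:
A(s, l) = 3
B = 1 (B = (-(21 - 24))/3 = (-1*(-3))/3 = (1/3)*3 = 1)
((B - 43)/((A(0, -6) - 1*(-9)) + 14))*65 + 50 = ((1 - 43)/((3 - 1*(-9)) + 14))*65 + 50 = -42/((3 + 9) + 14)*65 + 50 = -42/(12 + 14)*65 + 50 = -42/26*65 + 50 = -42*1/26*65 + 50 = -21/13*65 + 50 = -105 + 50 = -55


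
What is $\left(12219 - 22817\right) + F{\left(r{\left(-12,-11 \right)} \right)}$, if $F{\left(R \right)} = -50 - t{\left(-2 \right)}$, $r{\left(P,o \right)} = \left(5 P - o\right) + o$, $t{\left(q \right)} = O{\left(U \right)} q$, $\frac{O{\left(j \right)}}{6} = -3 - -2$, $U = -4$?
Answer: $-10660$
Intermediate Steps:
$O{\left(j \right)} = -6$ ($O{\left(j \right)} = 6 \left(-3 - -2\right) = 6 \left(-3 + 2\right) = 6 \left(-1\right) = -6$)
$t{\left(q \right)} = - 6 q$
$r{\left(P,o \right)} = 5 P$ ($r{\left(P,o \right)} = \left(- o + 5 P\right) + o = 5 P$)
$F{\left(R \right)} = -62$ ($F{\left(R \right)} = -50 - \left(-6\right) \left(-2\right) = -50 - 12 = -62$)
$\left(12219 - 22817\right) + F{\left(r{\left(-12,-11 \right)} \right)} = \left(12219 - 22817\right) - 62 = -10598 - 62 = -10660$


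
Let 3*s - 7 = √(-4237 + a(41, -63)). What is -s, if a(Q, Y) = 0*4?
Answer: -7/3 - I*√4237/3 ≈ -2.3333 - 21.697*I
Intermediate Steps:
a(Q, Y) = 0
s = 7/3 + I*√4237/3 (s = 7/3 + √(-4237 + 0)/3 = 7/3 + √(-4237)/3 = 7/3 + (I*√4237)/3 = 7/3 + I*√4237/3 ≈ 2.3333 + 21.697*I)
-s = -(7/3 + I*√4237/3) = -7/3 - I*√4237/3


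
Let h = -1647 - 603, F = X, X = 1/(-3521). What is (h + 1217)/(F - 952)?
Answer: 3637193/3351993 ≈ 1.0851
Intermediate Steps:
X = -1/3521 ≈ -0.00028401
F = -1/3521 ≈ -0.00028401
h = -2250
(h + 1217)/(F - 952) = (-2250 + 1217)/(-1/3521 - 952) = -1033/(-3351993/3521) = -1033*(-3521/3351993) = 3637193/3351993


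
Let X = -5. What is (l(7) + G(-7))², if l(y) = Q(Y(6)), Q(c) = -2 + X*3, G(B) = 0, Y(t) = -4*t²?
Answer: 289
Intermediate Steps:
Q(c) = -17 (Q(c) = -2 - 5*3 = -2 - 15 = -17)
l(y) = -17
(l(7) + G(-7))² = (-17 + 0)² = (-17)² = 289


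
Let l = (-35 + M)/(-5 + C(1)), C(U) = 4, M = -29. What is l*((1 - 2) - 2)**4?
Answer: 5184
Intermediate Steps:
l = 64 (l = (-35 - 29)/(-5 + 4) = -64/(-1) = -64*(-1) = 64)
l*((1 - 2) - 2)**4 = 64*((1 - 2) - 2)**4 = 64*(-1 - 2)**4 = 64*(-3)**4 = 64*81 = 5184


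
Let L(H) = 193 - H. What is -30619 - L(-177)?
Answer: -30989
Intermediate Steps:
-30619 - L(-177) = -30619 - (193 - 1*(-177)) = -30619 - (193 + 177) = -30619 - 1*370 = -30619 - 370 = -30989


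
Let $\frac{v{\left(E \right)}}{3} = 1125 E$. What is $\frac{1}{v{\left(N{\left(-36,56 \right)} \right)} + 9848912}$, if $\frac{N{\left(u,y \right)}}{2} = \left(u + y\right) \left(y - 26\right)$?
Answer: $\frac{1}{13898912} \approx 7.1948 \cdot 10^{-8}$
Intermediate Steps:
$N{\left(u,y \right)} = 2 \left(-26 + y\right) \left(u + y\right)$ ($N{\left(u,y \right)} = 2 \left(u + y\right) \left(y - 26\right) = 2 \left(u + y\right) \left(-26 + y\right) = 2 \left(-26 + y\right) \left(u + y\right)$)
$v{\left(E \right)} = 3375 E$ ($v{\left(E \right)} = 3 \cdot 1125 E = 3375 E$)
$\frac{1}{v{\left(N{\left(-36,56 \right)} \right)} + 9848912} = \frac{1}{3375 \left(\left(-52\right) \left(-36\right) - 2912 + 2 \cdot 56^{2} + 2 \left(-36\right) 56\right) + 9848912} = \frac{1}{3375 \left(1872 - 2912 + 2 \cdot 3136 - 4032\right) + 9848912} = \frac{1}{3375 \left(1872 - 2912 + 6272 - 4032\right) + 9848912} = \frac{1}{3375 \cdot 1200 + 9848912} = \frac{1}{4050000 + 9848912} = \frac{1}{13898912}$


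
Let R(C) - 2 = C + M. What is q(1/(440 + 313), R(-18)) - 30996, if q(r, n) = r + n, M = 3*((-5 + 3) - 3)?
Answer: -23363330/753 ≈ -31027.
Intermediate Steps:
M = -15 (M = 3*(-2 - 3) = 3*(-5) = -15)
R(C) = -13 + C (R(C) = 2 + (C - 15) = 2 + (-15 + C) = -13 + C)
q(r, n) = n + r
q(1/(440 + 313), R(-18)) - 30996 = ((-13 - 18) + 1/(440 + 313)) - 30996 = (-31 + 1/753) - 30996 = -23342/753 - 30996 = -23363330/753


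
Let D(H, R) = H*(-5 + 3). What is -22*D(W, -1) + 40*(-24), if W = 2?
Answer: -872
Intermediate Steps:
D(H, R) = -2*H (D(H, R) = H*(-2) = -2*H)
-22*D(W, -1) + 40*(-24) = -(-44)*2 + 40*(-24) = -22*(-4) - 960 = 88 - 960 = -872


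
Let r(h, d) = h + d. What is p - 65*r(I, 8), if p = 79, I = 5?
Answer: -766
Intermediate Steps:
r(h, d) = d + h
p - 65*r(I, 8) = 79 - 65*(8 + 5) = 79 - 65*13 = 79 - 845 = -766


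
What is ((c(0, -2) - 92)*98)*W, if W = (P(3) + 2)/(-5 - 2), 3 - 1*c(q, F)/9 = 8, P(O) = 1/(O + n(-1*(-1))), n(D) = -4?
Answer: 1918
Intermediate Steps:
P(O) = 1/(-4 + O) (P(O) = 1/(O - 4) = 1/(-4 + O))
c(q, F) = -45 (c(q, F) = 27 - 9*8 = 27 - 72 = -45)
W = -⅐ (W = (1/(-4 + 3) + 2)/(-5 - 2) = (1/(-1) + 2)/(-7) = (-1 + 2)*(-⅐) = 1*(-⅐) = -⅐ ≈ -0.14286)
((c(0, -2) - 92)*98)*W = ((-45 - 92)*98)*(-⅐) = -137*98*(-⅐) = -13426*(-⅐) = 1918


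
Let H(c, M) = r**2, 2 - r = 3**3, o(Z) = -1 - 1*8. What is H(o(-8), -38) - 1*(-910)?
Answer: 1535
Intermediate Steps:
o(Z) = -9 (o(Z) = -1 - 8 = -9)
r = -25 (r = 2 - 1*3**3 = 2 - 1*27 = 2 - 27 = -25)
H(c, M) = 625 (H(c, M) = (-25)**2 = 625)
H(o(-8), -38) - 1*(-910) = 625 - 1*(-910) = 625 + 910 = 1535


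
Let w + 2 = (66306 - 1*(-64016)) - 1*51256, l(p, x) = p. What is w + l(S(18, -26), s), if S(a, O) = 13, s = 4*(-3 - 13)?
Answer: 79077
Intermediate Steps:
s = -64 (s = 4*(-16) = -64)
w = 79064 (w = -2 + ((66306 - 1*(-64016)) - 1*51256) = -2 + ((66306 + 64016) - 51256) = -2 + (130322 - 51256) = -2 + 79066 = 79064)
w + l(S(18, -26), s) = 79064 + 13 = 79077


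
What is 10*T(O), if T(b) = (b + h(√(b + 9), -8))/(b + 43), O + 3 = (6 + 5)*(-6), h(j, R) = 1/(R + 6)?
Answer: 695/26 ≈ 26.731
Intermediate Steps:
h(j, R) = 1/(6 + R)
O = -69 (O = -3 + (6 + 5)*(-6) = -3 + 11*(-6) = -3 - 66 = -69)
T(b) = (-½ + b)/(43 + b) (T(b) = (b + 1/(6 - 8))/(b + 43) = (b + 1/(-2))/(43 + b) = (b - ½)/(43 + b) = (-½ + b)/(43 + b))
10*T(O) = 10*((-½ - 69)/(43 - 69)) = 10*(-139/2/(-26)) = 10*(-1/26*(-139/2)) = 10*(139/52) = 695/26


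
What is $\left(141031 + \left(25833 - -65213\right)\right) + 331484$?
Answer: $563561$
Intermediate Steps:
$\left(141031 + \left(25833 - -65213\right)\right) + 331484 = \left(141031 + \left(25833 + 65213\right)\right) + 331484 = \left(141031 + 91046\right) + 331484 = 232077 + 331484 = 563561$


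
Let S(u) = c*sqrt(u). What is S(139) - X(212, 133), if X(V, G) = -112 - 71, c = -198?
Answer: 183 - 198*sqrt(139) ≈ -2151.4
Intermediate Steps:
X(V, G) = -183
S(u) = -198*sqrt(u)
S(139) - X(212, 133) = -198*sqrt(139) - 1*(-183) = -198*sqrt(139) + 183 = 183 - 198*sqrt(139)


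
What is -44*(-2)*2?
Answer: 176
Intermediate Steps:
-44*(-2)*2 = 88*2 = 176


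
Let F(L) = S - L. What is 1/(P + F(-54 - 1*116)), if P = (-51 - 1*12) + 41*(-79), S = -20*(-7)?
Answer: -1/2992 ≈ -0.00033422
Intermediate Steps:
S = 140
P = -3302 (P = (-51 - 12) - 3239 = -63 - 3239 = -3302)
F(L) = 140 - L
1/(P + F(-54 - 1*116)) = 1/(-3302 + (140 - (-54 - 1*116))) = 1/(-3302 + (140 - (-54 - 116))) = 1/(-3302 + (140 - 1*(-170))) = 1/(-3302 + (140 + 170)) = 1/(-3302 + 310) = 1/(-2992) = -1/2992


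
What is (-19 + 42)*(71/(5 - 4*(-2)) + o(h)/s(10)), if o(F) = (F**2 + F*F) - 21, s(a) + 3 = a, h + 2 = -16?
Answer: 198904/91 ≈ 2185.8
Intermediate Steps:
h = -18 (h = -2 - 16 = -18)
s(a) = -3 + a
o(F) = -21 + 2*F**2 (o(F) = (F**2 + F**2) - 21 = 2*F**2 - 21 = -21 + 2*F**2)
(-19 + 42)*(71/(5 - 4*(-2)) + o(h)/s(10)) = (-19 + 42)*(71/(5 - 4*(-2)) + (-21 + 2*(-18)**2)/(-3 + 10)) = 23*(71/(5 + 8) + (-21 + 2*324)/7) = 23*(71/13 + (-21 + 648)*(1/7)) = 23*(71*(1/13) + 627*(1/7)) = 23*(71/13 + 627/7) = 23*(8648/91) = 198904/91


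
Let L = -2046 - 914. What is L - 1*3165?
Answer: -6125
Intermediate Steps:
L = -2960
L - 1*3165 = -2960 - 1*3165 = -2960 - 3165 = -6125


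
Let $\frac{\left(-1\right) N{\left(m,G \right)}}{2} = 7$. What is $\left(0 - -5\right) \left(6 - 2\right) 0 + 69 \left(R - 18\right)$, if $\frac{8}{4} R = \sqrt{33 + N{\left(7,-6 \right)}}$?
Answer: $-1242 + \frac{69 \sqrt{19}}{2} \approx -1091.6$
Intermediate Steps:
$N{\left(m,G \right)} = -14$ ($N{\left(m,G \right)} = \left(-2\right) 7 = -14$)
$R = \frac{\sqrt{19}}{2}$ ($R = \frac{\sqrt{33 - 14}}{2} = \frac{\sqrt{19}}{2} \approx 2.1795$)
$\left(0 - -5\right) \left(6 - 2\right) 0 + 69 \left(R - 18\right) = \left(0 - -5\right) \left(6 - 2\right) 0 + 69 \left(\frac{\sqrt{19}}{2} - 18\right) = \left(0 + 5\right) \left(6 - 2\right) 0 + 69 \left(\frac{\sqrt{19}}{2} - 18\right) = 5 \cdot 4 \cdot 0 + 69 \left(-18 + \frac{\sqrt{19}}{2}\right) = 20 \cdot 0 - \left(1242 - \frac{69 \sqrt{19}}{2}\right) = 0 - \left(1242 - \frac{69 \sqrt{19}}{2}\right) = -1242 + \frac{69 \sqrt{19}}{2}$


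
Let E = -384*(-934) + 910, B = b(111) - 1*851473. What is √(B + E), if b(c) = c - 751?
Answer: I*√492547 ≈ 701.82*I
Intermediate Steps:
b(c) = -751 + c
B = -852113 (B = (-751 + 111) - 1*851473 = -640 - 851473 = -852113)
E = 359566 (E = 358656 + 910 = 359566)
√(B + E) = √(-852113 + 359566) = √(-492547) = I*√492547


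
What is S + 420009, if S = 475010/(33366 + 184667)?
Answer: 91576297307/218033 ≈ 4.2001e+5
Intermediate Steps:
S = 475010/218033 ≈ 2.1786
S + 420009 = 475010/218033 + 420009 = 91576297307/218033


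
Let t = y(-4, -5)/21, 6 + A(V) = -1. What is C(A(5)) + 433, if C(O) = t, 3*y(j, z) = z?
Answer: 27274/63 ≈ 432.92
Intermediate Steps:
A(V) = -7 (A(V) = -6 - 1 = -7)
y(j, z) = z/3
t = -5/63 (t = ((⅓)*(-5))/21 = -5/3*1/21 = -5/63 ≈ -0.079365)
C(O) = -5/63
C(A(5)) + 433 = -5/63 + 433 = 27274/63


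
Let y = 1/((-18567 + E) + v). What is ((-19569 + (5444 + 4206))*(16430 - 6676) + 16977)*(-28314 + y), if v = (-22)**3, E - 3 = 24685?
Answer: 12398985539055571/4527 ≈ 2.7389e+12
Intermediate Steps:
E = 24688 (E = 3 + 24685 = 24688)
v = -10648
y = -1/4527 (y = 1/((-18567 + 24688) - 10648) = 1/(6121 - 10648) = 1/(-4527) = -1/4527 ≈ -0.00022090)
((-19569 + (5444 + 4206))*(16430 - 6676) + 16977)*(-28314 + y) = ((-19569 + (5444 + 4206))*(16430 - 6676) + 16977)*(-28314 - 1/4527) = ((-19569 + 9650)*9754 + 16977)*(-128177479/4527) = (-9919*9754 + 16977)*(-128177479/4527) = (-96749926 + 16977)*(-128177479/4527) = -96732949*(-128177479/4527) = 12398985539055571/4527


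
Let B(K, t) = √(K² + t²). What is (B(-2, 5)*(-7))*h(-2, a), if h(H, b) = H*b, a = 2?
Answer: 28*√29 ≈ 150.78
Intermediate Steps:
(B(-2, 5)*(-7))*h(-2, a) = (√((-2)² + 5²)*(-7))*(-2*2) = (√(4 + 25)*(-7))*(-4) = (√29*(-7))*(-4) = -7*√29*(-4) = 28*√29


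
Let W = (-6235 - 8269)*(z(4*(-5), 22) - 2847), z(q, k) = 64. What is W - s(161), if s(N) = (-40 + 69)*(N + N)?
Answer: 40355294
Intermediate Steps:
s(N) = 58*N (s(N) = 29*(2*N) = 58*N)
W = 40364632 (W = (-6235 - 8269)*(64 - 2847) = -14504*(-2783) = 40364632)
W - s(161) = 40364632 - 58*161 = 40364632 - 1*9338 = 40364632 - 9338 = 40355294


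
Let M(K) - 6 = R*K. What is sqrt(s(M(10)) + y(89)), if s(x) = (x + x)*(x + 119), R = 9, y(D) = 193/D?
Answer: sqrt(326996057)/89 ≈ 203.18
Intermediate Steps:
M(K) = 6 + 9*K
s(x) = 2*x*(119 + x) (s(x) = (2*x)*(119 + x) = 2*x*(119 + x))
sqrt(s(M(10)) + y(89)) = sqrt(2*(6 + 9*10)*(119 + (6 + 9*10)) + 193/89) = sqrt(2*(6 + 90)*(119 + (6 + 90)) + 193*(1/89)) = sqrt(2*96*(119 + 96) + 193/89) = sqrt(2*96*215 + 193/89) = sqrt(41280 + 193/89) = sqrt(3674113/89) = sqrt(326996057)/89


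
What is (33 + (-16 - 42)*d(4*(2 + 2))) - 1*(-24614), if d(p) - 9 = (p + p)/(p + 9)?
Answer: 601269/25 ≈ 24051.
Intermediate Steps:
d(p) = 9 + 2*p/(9 + p) (d(p) = 9 + (p + p)/(p + 9) = 9 + (2*p)/(9 + p) = 9 + 2*p/(9 + p))
(33 + (-16 - 42)*d(4*(2 + 2))) - 1*(-24614) = (33 + (-16 - 42)*((81 + 11*(4*(2 + 2)))/(9 + 4*(2 + 2)))) - 1*(-24614) = (33 - 58*(81 + 11*(4*4))/(9 + 4*4)) + 24614 = (33 - 58*(81 + 11*16)/(9 + 16)) + 24614 = (33 - 58*(81 + 176)/25) + 24614 = (33 - 58*257/25) + 24614 = (33 - 14906/25) + 24614 = -14081/25 + 24614 = 601269/25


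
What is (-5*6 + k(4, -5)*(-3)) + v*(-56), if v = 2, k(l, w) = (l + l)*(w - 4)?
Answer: 74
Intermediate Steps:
k(l, w) = 2*l*(-4 + w) (k(l, w) = (2*l)*(-4 + w) = 2*l*(-4 + w))
(-5*6 + k(4, -5)*(-3)) + v*(-56) = (-5*6 + (2*4*(-4 - 5))*(-3)) + 2*(-56) = (-30 + (2*4*(-9))*(-3)) - 112 = (-30 - 72*(-3)) - 112 = (-30 + 216) - 112 = 186 - 112 = 74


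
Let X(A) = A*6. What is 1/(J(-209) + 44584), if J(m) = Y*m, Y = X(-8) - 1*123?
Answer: 1/80323 ≈ 1.2450e-5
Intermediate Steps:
X(A) = 6*A
Y = -171 (Y = 6*(-8) - 1*123 = -48 - 123 = -171)
J(m) = -171*m
1/(J(-209) + 44584) = 1/(-171*(-209) + 44584) = 1/(35739 + 44584) = 1/80323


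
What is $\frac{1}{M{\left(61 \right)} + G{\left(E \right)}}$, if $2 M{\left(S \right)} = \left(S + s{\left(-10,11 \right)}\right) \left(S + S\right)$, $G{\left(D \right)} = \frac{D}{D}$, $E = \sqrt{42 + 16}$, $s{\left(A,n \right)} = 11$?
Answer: $\frac{1}{4393} \approx 0.00022763$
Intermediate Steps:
$E = \sqrt{58} \approx 7.6158$
$G{\left(D \right)} = 1$
$M{\left(S \right)} = S \left(11 + S\right)$ ($M{\left(S \right)} = \frac{\left(S + 11\right) \left(S + S\right)}{2} = \frac{\left(11 + S\right) 2 S}{2} = \frac{2 S \left(11 + S\right)}{2} = S \left(11 + S\right)$)
$\frac{1}{M{\left(61 \right)} + G{\left(E \right)}} = \frac{1}{61 \left(11 + 61\right) + 1} = \frac{1}{61 \cdot 72 + 1} = \frac{1}{4392 + 1} = \frac{1}{4393}$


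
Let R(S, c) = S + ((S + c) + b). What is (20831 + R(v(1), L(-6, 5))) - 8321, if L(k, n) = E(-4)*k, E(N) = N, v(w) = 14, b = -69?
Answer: 12493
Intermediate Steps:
L(k, n) = -4*k
R(S, c) = -69 + c + 2*S (R(S, c) = S + ((S + c) - 69) = S + (-69 + S + c) = -69 + c + 2*S)
(20831 + R(v(1), L(-6, 5))) - 8321 = (20831 + (-69 - 4*(-6) + 2*14)) - 8321 = (20831 + (-69 + 24 + 28)) - 8321 = (20831 - 17) - 8321 = 20814 - 8321 = 12493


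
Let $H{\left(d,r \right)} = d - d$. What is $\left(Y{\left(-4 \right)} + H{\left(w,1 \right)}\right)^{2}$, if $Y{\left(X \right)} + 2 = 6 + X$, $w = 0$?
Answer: $0$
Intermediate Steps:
$H{\left(d,r \right)} = 0$
$Y{\left(X \right)} = 4 + X$ ($Y{\left(X \right)} = -2 + \left(6 + X\right) = 4 + X$)
$\left(Y{\left(-4 \right)} + H{\left(w,1 \right)}\right)^{2} = \left(\left(4 - 4\right) + 0\right)^{2} = \left(0 + 0\right)^{2} = 0^{2} = 0$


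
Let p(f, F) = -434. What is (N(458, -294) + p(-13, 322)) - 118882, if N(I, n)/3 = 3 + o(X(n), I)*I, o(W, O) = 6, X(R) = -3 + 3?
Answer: -111063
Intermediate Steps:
X(R) = 0
N(I, n) = 9 + 18*I (N(I, n) = 3*(3 + 6*I) = 9 + 18*I)
(N(458, -294) + p(-13, 322)) - 118882 = ((9 + 18*458) - 434) - 118882 = ((9 + 8244) - 434) - 118882 = (8253 - 434) - 118882 = 7819 - 118882 = -111063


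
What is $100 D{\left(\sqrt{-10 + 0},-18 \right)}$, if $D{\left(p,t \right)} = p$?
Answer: $100 i \sqrt{10} \approx 316.23 i$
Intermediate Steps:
$100 D{\left(\sqrt{-10 + 0},-18 \right)} = 100 \sqrt{-10 + 0} = 100 \sqrt{-10} = 100 i \sqrt{10}$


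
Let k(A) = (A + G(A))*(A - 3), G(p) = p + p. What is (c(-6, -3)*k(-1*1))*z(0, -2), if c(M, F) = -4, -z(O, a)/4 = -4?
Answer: -768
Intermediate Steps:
z(O, a) = 16 (z(O, a) = -4*(-4) = 16)
G(p) = 2*p
k(A) = 3*A*(-3 + A) (k(A) = (A + 2*A)*(A - 3) = (3*A)*(-3 + A) = 3*A*(-3 + A))
(c(-6, -3)*k(-1*1))*z(0, -2) = -12*(-1*1)*(-3 - 1*1)*16 = -12*(-1)*(-3 - 1)*16 = -12*(-1)*(-4)*16 = -4*12*16 = -48*16 = -768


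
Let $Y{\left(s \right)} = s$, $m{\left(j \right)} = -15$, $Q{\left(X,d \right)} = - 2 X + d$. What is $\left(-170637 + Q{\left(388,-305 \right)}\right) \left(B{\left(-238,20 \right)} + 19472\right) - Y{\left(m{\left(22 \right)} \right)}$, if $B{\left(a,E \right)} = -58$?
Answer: $-3333733237$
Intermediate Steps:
$Q{\left(X,d \right)} = d - 2 X$
$\left(-170637 + Q{\left(388,-305 \right)}\right) \left(B{\left(-238,20 \right)} + 19472\right) - Y{\left(m{\left(22 \right)} \right)} = \left(-170637 - 1081\right) \left(-58 + 19472\right) - -15 = \left(-170637 - 1081\right) 19414 + 15 = \left(-171718\right) 19414 + 15 = -3333733252 + 15 = -3333733237$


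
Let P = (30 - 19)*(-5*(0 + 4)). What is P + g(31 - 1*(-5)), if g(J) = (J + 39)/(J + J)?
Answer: -5255/24 ≈ -218.96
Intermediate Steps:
g(J) = (39 + J)/(2*J) (g(J) = (39 + J)/((2*J)) = (39 + J)*(1/(2*J)) = (39 + J)/(2*J))
P = -220 (P = 11*(-5*4) = 11*(-20) = -220)
P + g(31 - 1*(-5)) = -220 + (39 + (31 - 1*(-5)))/(2*(31 - 1*(-5))) = -220 + (39 + (31 + 5))/(2*(31 + 5)) = -220 + (½)*(39 + 36)/36 = -220 + (½)*(1/36)*75 = -220 + 25/24 = -5255/24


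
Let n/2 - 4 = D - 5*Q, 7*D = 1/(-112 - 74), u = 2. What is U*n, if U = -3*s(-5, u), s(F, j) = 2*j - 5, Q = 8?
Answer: -46873/217 ≈ -216.00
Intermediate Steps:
s(F, j) = -5 + 2*j
D = -1/1302 (D = 1/(7*(-112 - 74)) = (⅐)/(-186) = (⅐)*(-1/186) = -1/1302 ≈ -0.00076805)
U = 3 (U = -3*(-5 + 2*2) = -3*(-5 + 4) = -3*(-1) = 3)
n = -46873/651 (n = 8 + 2*(-1/1302 - 5*8) = 8 + 2*(-1/1302 - 1*40) = 8 + 2*(-1/1302 - 40) = 8 + 2*(-52081/1302) = 8 - 52081/651 = -46873/651 ≈ -72.002)
U*n = 3*(-46873/651) = -46873/217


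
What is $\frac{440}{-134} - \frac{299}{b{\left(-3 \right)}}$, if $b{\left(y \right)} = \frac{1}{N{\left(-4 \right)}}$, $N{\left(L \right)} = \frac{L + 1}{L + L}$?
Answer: $- \frac{61859}{536} \approx -115.41$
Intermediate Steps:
$N{\left(L \right)} = \frac{1 + L}{2 L}$
$b{\left(y \right)} = \frac{8}{3}$ ($b{\left(y \right)} = \frac{1}{\frac{1}{2} \frac{1}{-4} \left(1 - 4\right)} = \frac{1}{\frac{1}{2} \left(- \frac{1}{4}\right) \left(-3\right)} = \frac{1}{\frac{3}{8}} = \frac{8}{3}$)
$\frac{440}{-134} - \frac{299}{b{\left(-3 \right)}} = \frac{440}{-134} - \frac{299}{\frac{8}{3}} = 440 \left(- \frac{1}{134}\right) - \frac{897}{8} = - \frac{220}{67} - \frac{897}{8} = - \frac{61859}{536}$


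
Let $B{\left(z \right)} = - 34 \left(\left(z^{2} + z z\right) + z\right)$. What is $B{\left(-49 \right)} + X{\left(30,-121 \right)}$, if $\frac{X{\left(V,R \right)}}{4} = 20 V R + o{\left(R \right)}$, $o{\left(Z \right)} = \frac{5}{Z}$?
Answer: $- \frac{54692262}{121} \approx -4.52 \cdot 10^{5}$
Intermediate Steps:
$B{\left(z \right)} = - 68 z^{2} - 34 z$ ($B{\left(z \right)} = - 34 \left(\left(z^{2} + z^{2}\right) + z\right) = - 34 \left(2 z^{2} + z\right) = - 34 \left(z + 2 z^{2}\right) = - 68 z^{2} - 34 z$)
$X{\left(V,R \right)} = \frac{20}{R} + 80 R V$ ($X{\left(V,R \right)} = 4 \left(20 V R + \frac{5}{R}\right) = 4 \left(20 R V + \frac{5}{R}\right) = 4 \left(\frac{5}{R} + 20 R V\right) = \frac{20}{R} + 80 R V$)
$B{\left(-49 \right)} + X{\left(30,-121 \right)} = \left(-34\right) \left(-49\right) \left(1 + 2 \left(-49\right)\right) + \left(\frac{20}{-121} + 80 \left(-121\right) 30\right) = \left(-34\right) \left(-49\right) \left(1 - 98\right) + \left(20 \left(- \frac{1}{121}\right) - 290400\right) = \left(-34\right) \left(-49\right) \left(-97\right) - \frac{35138420}{121} = -161602 - \frac{35138420}{121} = - \frac{54692262}{121}$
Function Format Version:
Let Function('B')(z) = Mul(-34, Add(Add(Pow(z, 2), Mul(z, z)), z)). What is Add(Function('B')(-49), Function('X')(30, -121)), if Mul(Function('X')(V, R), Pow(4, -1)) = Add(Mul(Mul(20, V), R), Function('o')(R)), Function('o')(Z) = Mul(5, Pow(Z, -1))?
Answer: Rational(-54692262, 121) ≈ -4.5200e+5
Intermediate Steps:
Function('B')(z) = Add(Mul(-68, Pow(z, 2)), Mul(-34, z)) (Function('B')(z) = Mul(-34, Add(Add(Pow(z, 2), Pow(z, 2)), z)) = Mul(-34, Add(Mul(2, Pow(z, 2)), z)) = Mul(-34, Add(z, Mul(2, Pow(z, 2)))) = Add(Mul(-68, Pow(z, 2)), Mul(-34, z)))
Function('X')(V, R) = Add(Mul(20, Pow(R, -1)), Mul(80, R, V)) (Function('X')(V, R) = Mul(4, Add(Mul(Mul(20, V), R), Mul(5, Pow(R, -1)))) = Mul(4, Add(Mul(20, R, V), Mul(5, Pow(R, -1)))) = Mul(4, Add(Mul(5, Pow(R, -1)), Mul(20, R, V))) = Add(Mul(20, Pow(R, -1)), Mul(80, R, V)))
Add(Function('B')(-49), Function('X')(30, -121)) = Add(Mul(-34, -49, Add(1, Mul(2, -49))), Add(Mul(20, Pow(-121, -1)), Mul(80, -121, 30))) = Add(Mul(-34, -49, Add(1, -98)), Add(Mul(20, Rational(-1, 121)), -290400)) = Add(Mul(-34, -49, -97), Add(Rational(-20, 121), -290400)) = Add(-161602, Rational(-35138420, 121)) = Rational(-54692262, 121)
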